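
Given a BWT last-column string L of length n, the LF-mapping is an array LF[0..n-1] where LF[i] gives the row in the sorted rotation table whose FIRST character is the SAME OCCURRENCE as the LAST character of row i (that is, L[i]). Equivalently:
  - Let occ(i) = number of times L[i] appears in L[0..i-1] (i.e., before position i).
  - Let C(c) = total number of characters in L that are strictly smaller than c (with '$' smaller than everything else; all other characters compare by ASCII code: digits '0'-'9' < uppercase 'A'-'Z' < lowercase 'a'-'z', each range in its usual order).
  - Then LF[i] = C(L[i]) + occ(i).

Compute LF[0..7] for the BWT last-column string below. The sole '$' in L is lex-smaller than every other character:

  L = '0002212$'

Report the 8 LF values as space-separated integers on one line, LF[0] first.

Char counts: '$':1, '0':3, '1':1, '2':3
C (first-col start): C('$')=0, C('0')=1, C('1')=4, C('2')=5
L[0]='0': occ=0, LF[0]=C('0')+0=1+0=1
L[1]='0': occ=1, LF[1]=C('0')+1=1+1=2
L[2]='0': occ=2, LF[2]=C('0')+2=1+2=3
L[3]='2': occ=0, LF[3]=C('2')+0=5+0=5
L[4]='2': occ=1, LF[4]=C('2')+1=5+1=6
L[5]='1': occ=0, LF[5]=C('1')+0=4+0=4
L[6]='2': occ=2, LF[6]=C('2')+2=5+2=7
L[7]='$': occ=0, LF[7]=C('$')+0=0+0=0

Answer: 1 2 3 5 6 4 7 0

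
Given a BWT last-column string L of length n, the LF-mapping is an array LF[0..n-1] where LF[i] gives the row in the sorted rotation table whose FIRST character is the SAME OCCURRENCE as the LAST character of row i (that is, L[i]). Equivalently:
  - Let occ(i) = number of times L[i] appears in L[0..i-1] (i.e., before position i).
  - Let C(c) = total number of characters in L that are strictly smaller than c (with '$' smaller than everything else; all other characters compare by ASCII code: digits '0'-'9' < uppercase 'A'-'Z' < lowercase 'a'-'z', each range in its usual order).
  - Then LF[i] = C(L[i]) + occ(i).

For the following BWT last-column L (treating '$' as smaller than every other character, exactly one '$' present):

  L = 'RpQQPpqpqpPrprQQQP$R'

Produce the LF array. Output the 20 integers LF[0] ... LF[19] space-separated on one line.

Answer: 9 11 4 5 1 12 16 13 17 14 2 18 15 19 6 7 8 3 0 10

Derivation:
Char counts: '$':1, 'P':3, 'Q':5, 'R':2, 'p':5, 'q':2, 'r':2
C (first-col start): C('$')=0, C('P')=1, C('Q')=4, C('R')=9, C('p')=11, C('q')=16, C('r')=18
L[0]='R': occ=0, LF[0]=C('R')+0=9+0=9
L[1]='p': occ=0, LF[1]=C('p')+0=11+0=11
L[2]='Q': occ=0, LF[2]=C('Q')+0=4+0=4
L[3]='Q': occ=1, LF[3]=C('Q')+1=4+1=5
L[4]='P': occ=0, LF[4]=C('P')+0=1+0=1
L[5]='p': occ=1, LF[5]=C('p')+1=11+1=12
L[6]='q': occ=0, LF[6]=C('q')+0=16+0=16
L[7]='p': occ=2, LF[7]=C('p')+2=11+2=13
L[8]='q': occ=1, LF[8]=C('q')+1=16+1=17
L[9]='p': occ=3, LF[9]=C('p')+3=11+3=14
L[10]='P': occ=1, LF[10]=C('P')+1=1+1=2
L[11]='r': occ=0, LF[11]=C('r')+0=18+0=18
L[12]='p': occ=4, LF[12]=C('p')+4=11+4=15
L[13]='r': occ=1, LF[13]=C('r')+1=18+1=19
L[14]='Q': occ=2, LF[14]=C('Q')+2=4+2=6
L[15]='Q': occ=3, LF[15]=C('Q')+3=4+3=7
L[16]='Q': occ=4, LF[16]=C('Q')+4=4+4=8
L[17]='P': occ=2, LF[17]=C('P')+2=1+2=3
L[18]='$': occ=0, LF[18]=C('$')+0=0+0=0
L[19]='R': occ=1, LF[19]=C('R')+1=9+1=10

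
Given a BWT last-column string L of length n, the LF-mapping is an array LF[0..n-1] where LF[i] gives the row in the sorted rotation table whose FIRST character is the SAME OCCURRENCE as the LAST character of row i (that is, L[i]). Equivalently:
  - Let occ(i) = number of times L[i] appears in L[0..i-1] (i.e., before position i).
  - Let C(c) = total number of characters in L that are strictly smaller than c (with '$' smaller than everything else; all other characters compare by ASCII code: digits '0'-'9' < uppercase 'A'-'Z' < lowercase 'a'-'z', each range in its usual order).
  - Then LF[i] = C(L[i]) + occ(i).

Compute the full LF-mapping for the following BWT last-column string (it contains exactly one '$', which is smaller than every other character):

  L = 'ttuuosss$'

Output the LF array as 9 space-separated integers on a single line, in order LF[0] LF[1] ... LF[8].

Char counts: '$':1, 'o':1, 's':3, 't':2, 'u':2
C (first-col start): C('$')=0, C('o')=1, C('s')=2, C('t')=5, C('u')=7
L[0]='t': occ=0, LF[0]=C('t')+0=5+0=5
L[1]='t': occ=1, LF[1]=C('t')+1=5+1=6
L[2]='u': occ=0, LF[2]=C('u')+0=7+0=7
L[3]='u': occ=1, LF[3]=C('u')+1=7+1=8
L[4]='o': occ=0, LF[4]=C('o')+0=1+0=1
L[5]='s': occ=0, LF[5]=C('s')+0=2+0=2
L[6]='s': occ=1, LF[6]=C('s')+1=2+1=3
L[7]='s': occ=2, LF[7]=C('s')+2=2+2=4
L[8]='$': occ=0, LF[8]=C('$')+0=0+0=0

Answer: 5 6 7 8 1 2 3 4 0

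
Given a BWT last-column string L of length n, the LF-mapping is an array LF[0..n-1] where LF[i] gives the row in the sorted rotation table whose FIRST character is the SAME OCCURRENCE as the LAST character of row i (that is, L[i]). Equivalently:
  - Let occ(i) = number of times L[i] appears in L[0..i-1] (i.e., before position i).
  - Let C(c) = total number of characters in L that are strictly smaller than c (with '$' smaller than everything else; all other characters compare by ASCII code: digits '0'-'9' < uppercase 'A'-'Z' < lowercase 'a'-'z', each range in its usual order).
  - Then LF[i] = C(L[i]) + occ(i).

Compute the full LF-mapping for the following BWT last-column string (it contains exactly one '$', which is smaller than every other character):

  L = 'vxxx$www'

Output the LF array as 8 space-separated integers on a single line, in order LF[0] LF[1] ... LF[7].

Char counts: '$':1, 'v':1, 'w':3, 'x':3
C (first-col start): C('$')=0, C('v')=1, C('w')=2, C('x')=5
L[0]='v': occ=0, LF[0]=C('v')+0=1+0=1
L[1]='x': occ=0, LF[1]=C('x')+0=5+0=5
L[2]='x': occ=1, LF[2]=C('x')+1=5+1=6
L[3]='x': occ=2, LF[3]=C('x')+2=5+2=7
L[4]='$': occ=0, LF[4]=C('$')+0=0+0=0
L[5]='w': occ=0, LF[5]=C('w')+0=2+0=2
L[6]='w': occ=1, LF[6]=C('w')+1=2+1=3
L[7]='w': occ=2, LF[7]=C('w')+2=2+2=4

Answer: 1 5 6 7 0 2 3 4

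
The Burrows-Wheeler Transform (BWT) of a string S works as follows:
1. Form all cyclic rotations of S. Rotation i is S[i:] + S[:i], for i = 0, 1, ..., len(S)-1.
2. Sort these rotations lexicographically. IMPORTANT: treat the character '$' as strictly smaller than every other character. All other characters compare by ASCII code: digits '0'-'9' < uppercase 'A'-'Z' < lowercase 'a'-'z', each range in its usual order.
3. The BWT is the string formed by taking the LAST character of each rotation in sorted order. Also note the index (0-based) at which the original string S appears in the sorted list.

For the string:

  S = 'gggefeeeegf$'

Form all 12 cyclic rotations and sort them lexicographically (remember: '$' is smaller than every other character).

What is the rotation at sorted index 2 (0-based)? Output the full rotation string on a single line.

All 12 rotations (rotation i = S[i:]+S[:i]):
  rot[0] = gggefeeeegf$
  rot[1] = ggefeeeegf$g
  rot[2] = gefeeeegf$gg
  rot[3] = efeeeegf$ggg
  rot[4] = feeeegf$ggge
  rot[5] = eeeegf$gggef
  rot[6] = eeegf$gggefe
  rot[7] = eegf$gggefee
  rot[8] = egf$gggefeee
  rot[9] = gf$gggefeeee
  rot[10] = f$gggefeeeeg
  rot[11] = $gggefeeeegf
Sorted (with $ < everything):
  sorted[0] = $gggefeeeegf
  sorted[1] = eeeegf$gggef
  sorted[2] = eeegf$gggefe
  sorted[3] = eegf$gggefee
  sorted[4] = efeeeegf$ggg
  sorted[5] = egf$gggefeee
  sorted[6] = f$gggefeeeeg
  sorted[7] = feeeegf$ggge
  sorted[8] = gefeeeegf$gg
  sorted[9] = gf$gggefeeee
  sorted[10] = ggefeeeegf$g
  sorted[11] = gggefeeeegf$
sorted[2] = eeegf$gggefe

Answer: eeegf$gggefe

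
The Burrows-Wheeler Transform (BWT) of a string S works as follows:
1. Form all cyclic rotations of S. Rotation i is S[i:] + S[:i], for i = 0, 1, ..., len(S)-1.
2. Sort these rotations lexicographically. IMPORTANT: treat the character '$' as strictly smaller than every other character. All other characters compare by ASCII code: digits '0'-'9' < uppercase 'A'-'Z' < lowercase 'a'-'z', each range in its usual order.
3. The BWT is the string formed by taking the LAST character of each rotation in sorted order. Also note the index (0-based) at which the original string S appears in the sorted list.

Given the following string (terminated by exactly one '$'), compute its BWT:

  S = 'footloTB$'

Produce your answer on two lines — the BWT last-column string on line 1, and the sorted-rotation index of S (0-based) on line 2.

All 9 rotations (rotation i = S[i:]+S[:i]):
  rot[0] = footloTB$
  rot[1] = ootloTB$f
  rot[2] = otloTB$fo
  rot[3] = tloTB$foo
  rot[4] = loTB$foot
  rot[5] = oTB$footl
  rot[6] = TB$footlo
  rot[7] = B$footloT
  rot[8] = $footloTB
Sorted (with $ < everything):
  sorted[0] = $footloTB  (last char: 'B')
  sorted[1] = B$footloT  (last char: 'T')
  sorted[2] = TB$footlo  (last char: 'o')
  sorted[3] = footloTB$  (last char: '$')
  sorted[4] = loTB$foot  (last char: 't')
  sorted[5] = oTB$footl  (last char: 'l')
  sorted[6] = ootloTB$f  (last char: 'f')
  sorted[7] = otloTB$fo  (last char: 'o')
  sorted[8] = tloTB$foo  (last char: 'o')
Last column: BTo$tlfoo
Original string S is at sorted index 3

Answer: BTo$tlfoo
3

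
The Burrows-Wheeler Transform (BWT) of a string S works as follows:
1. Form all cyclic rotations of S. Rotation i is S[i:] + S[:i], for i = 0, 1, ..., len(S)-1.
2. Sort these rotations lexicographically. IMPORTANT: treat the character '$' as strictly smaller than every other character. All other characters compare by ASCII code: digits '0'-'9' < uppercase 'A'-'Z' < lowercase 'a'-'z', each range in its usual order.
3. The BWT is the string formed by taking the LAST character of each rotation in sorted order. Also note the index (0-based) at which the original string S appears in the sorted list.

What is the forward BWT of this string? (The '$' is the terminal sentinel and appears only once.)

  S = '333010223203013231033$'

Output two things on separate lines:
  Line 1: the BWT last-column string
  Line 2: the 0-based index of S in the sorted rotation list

All 22 rotations (rotation i = S[i:]+S[:i]):
  rot[0] = 333010223203013231033$
  rot[1] = 33010223203013231033$3
  rot[2] = 3010223203013231033$33
  rot[3] = 010223203013231033$333
  rot[4] = 10223203013231033$3330
  rot[5] = 0223203013231033$33301
  rot[6] = 223203013231033$333010
  rot[7] = 23203013231033$3330102
  rot[8] = 3203013231033$33301022
  rot[9] = 203013231033$333010223
  rot[10] = 03013231033$3330102232
  rot[11] = 3013231033$33301022320
  rot[12] = 013231033$333010223203
  rot[13] = 13231033$3330102232030
  rot[14] = 3231033$33301022320301
  rot[15] = 231033$333010223203013
  rot[16] = 31033$3330102232030132
  rot[17] = 1033$33301022320301323
  rot[18] = 033$333010223203013231
  rot[19] = 33$3330102232030132310
  rot[20] = 3$33301022320301323103
  rot[21] = $333010223203013231033
Sorted (with $ < everything):
  sorted[0] = $333010223203013231033  (last char: '3')
  sorted[1] = 010223203013231033$333  (last char: '3')
  sorted[2] = 013231033$333010223203  (last char: '3')
  sorted[3] = 0223203013231033$33301  (last char: '1')
  sorted[4] = 03013231033$3330102232  (last char: '2')
  sorted[5] = 033$333010223203013231  (last char: '1')
  sorted[6] = 10223203013231033$3330  (last char: '0')
  sorted[7] = 1033$33301022320301323  (last char: '3')
  sorted[8] = 13231033$3330102232030  (last char: '0')
  sorted[9] = 203013231033$333010223  (last char: '3')
  sorted[10] = 223203013231033$333010  (last char: '0')
  sorted[11] = 231033$333010223203013  (last char: '3')
  sorted[12] = 23203013231033$3330102  (last char: '2')
  sorted[13] = 3$33301022320301323103  (last char: '3')
  sorted[14] = 3010223203013231033$33  (last char: '3')
  sorted[15] = 3013231033$33301022320  (last char: '0')
  sorted[16] = 31033$3330102232030132  (last char: '2')
  sorted[17] = 3203013231033$33301022  (last char: '2')
  sorted[18] = 3231033$33301022320301  (last char: '1')
  sorted[19] = 33$3330102232030132310  (last char: '0')
  sorted[20] = 33010223203013231033$3  (last char: '3')
  sorted[21] = 333010223203013231033$  (last char: '$')
Last column: 333121030303233022103$
Original string S is at sorted index 21

Answer: 333121030303233022103$
21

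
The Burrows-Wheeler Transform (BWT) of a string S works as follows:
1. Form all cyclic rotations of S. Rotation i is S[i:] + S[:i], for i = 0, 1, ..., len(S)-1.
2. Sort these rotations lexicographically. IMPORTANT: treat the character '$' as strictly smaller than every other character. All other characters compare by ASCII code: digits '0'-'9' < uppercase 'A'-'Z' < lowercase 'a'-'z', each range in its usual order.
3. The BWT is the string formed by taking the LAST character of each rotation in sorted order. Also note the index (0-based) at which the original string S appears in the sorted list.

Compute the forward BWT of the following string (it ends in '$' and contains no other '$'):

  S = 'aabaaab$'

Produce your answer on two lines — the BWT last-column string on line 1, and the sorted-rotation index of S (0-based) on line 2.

Answer: bba$aaaa
3

Derivation:
All 8 rotations (rotation i = S[i:]+S[:i]):
  rot[0] = aabaaab$
  rot[1] = abaaab$a
  rot[2] = baaab$aa
  rot[3] = aaab$aab
  rot[4] = aab$aaba
  rot[5] = ab$aabaa
  rot[6] = b$aabaaa
  rot[7] = $aabaaab
Sorted (with $ < everything):
  sorted[0] = $aabaaab  (last char: 'b')
  sorted[1] = aaab$aab  (last char: 'b')
  sorted[2] = aab$aaba  (last char: 'a')
  sorted[3] = aabaaab$  (last char: '$')
  sorted[4] = ab$aabaa  (last char: 'a')
  sorted[5] = abaaab$a  (last char: 'a')
  sorted[6] = b$aabaaa  (last char: 'a')
  sorted[7] = baaab$aa  (last char: 'a')
Last column: bba$aaaa
Original string S is at sorted index 3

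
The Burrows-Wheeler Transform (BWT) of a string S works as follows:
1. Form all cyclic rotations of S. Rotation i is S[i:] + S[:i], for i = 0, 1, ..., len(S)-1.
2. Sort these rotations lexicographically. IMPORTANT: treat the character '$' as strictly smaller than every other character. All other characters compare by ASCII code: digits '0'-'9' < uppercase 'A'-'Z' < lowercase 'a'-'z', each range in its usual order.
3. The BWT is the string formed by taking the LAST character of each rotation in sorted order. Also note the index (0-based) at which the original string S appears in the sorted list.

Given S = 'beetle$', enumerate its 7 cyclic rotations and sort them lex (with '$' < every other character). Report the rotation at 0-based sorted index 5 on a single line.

Answer: le$beet

Derivation:
All 7 rotations (rotation i = S[i:]+S[:i]):
  rot[0] = beetle$
  rot[1] = eetle$b
  rot[2] = etle$be
  rot[3] = tle$bee
  rot[4] = le$beet
  rot[5] = e$beetl
  rot[6] = $beetle
Sorted (with $ < everything):
  sorted[0] = $beetle
  sorted[1] = beetle$
  sorted[2] = e$beetl
  sorted[3] = eetle$b
  sorted[4] = etle$be
  sorted[5] = le$beet
  sorted[6] = tle$bee
sorted[5] = le$beet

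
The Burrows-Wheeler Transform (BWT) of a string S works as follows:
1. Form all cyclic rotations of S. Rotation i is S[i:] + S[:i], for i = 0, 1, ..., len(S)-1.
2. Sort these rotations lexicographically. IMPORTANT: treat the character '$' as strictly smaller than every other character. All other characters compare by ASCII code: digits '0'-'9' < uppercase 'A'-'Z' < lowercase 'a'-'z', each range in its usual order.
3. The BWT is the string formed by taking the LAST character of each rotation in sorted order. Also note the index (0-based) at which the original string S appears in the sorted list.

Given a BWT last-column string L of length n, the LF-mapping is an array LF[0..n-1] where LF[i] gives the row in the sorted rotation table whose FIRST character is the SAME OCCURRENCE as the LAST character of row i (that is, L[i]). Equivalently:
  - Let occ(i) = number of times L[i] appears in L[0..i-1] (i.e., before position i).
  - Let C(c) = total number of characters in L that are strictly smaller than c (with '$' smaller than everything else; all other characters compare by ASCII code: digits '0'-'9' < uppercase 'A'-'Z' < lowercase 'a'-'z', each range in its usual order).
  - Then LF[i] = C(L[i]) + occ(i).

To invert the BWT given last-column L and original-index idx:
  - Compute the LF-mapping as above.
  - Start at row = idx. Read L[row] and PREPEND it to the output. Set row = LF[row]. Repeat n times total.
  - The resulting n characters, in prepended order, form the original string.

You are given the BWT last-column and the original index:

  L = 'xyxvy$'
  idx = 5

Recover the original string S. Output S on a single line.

LF mapping: 2 4 3 1 5 0
Walk LF starting at row 5, prepending L[row]:
  step 1: row=5, L[5]='$', prepend. Next row=LF[5]=0
  step 2: row=0, L[0]='x', prepend. Next row=LF[0]=2
  step 3: row=2, L[2]='x', prepend. Next row=LF[2]=3
  step 4: row=3, L[3]='v', prepend. Next row=LF[3]=1
  step 5: row=1, L[1]='y', prepend. Next row=LF[1]=4
  step 6: row=4, L[4]='y', prepend. Next row=LF[4]=5
Reversed output: yyvxx$

Answer: yyvxx$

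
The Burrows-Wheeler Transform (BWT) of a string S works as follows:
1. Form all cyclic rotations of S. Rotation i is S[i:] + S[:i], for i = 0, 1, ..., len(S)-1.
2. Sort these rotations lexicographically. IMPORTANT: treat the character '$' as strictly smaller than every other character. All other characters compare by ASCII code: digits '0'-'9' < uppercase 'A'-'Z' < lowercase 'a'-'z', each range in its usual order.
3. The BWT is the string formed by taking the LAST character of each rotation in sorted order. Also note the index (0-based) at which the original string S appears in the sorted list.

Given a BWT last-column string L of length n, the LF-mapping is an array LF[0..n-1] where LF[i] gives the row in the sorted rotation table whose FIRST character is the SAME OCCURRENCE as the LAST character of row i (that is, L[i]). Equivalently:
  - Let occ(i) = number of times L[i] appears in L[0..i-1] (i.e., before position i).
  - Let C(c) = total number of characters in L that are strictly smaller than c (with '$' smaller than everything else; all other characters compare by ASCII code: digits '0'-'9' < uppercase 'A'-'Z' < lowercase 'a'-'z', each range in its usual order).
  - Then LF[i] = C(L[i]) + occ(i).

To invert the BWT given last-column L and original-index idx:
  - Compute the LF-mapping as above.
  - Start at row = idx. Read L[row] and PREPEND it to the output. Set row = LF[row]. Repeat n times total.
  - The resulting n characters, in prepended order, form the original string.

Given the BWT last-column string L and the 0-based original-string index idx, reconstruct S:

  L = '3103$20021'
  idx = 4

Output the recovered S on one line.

Answer: 100213023$

Derivation:
LF mapping: 8 4 1 9 0 6 2 3 7 5
Walk LF starting at row 4, prepending L[row]:
  step 1: row=4, L[4]='$', prepend. Next row=LF[4]=0
  step 2: row=0, L[0]='3', prepend. Next row=LF[0]=8
  step 3: row=8, L[8]='2', prepend. Next row=LF[8]=7
  step 4: row=7, L[7]='0', prepend. Next row=LF[7]=3
  step 5: row=3, L[3]='3', prepend. Next row=LF[3]=9
  step 6: row=9, L[9]='1', prepend. Next row=LF[9]=5
  step 7: row=5, L[5]='2', prepend. Next row=LF[5]=6
  step 8: row=6, L[6]='0', prepend. Next row=LF[6]=2
  step 9: row=2, L[2]='0', prepend. Next row=LF[2]=1
  step 10: row=1, L[1]='1', prepend. Next row=LF[1]=4
Reversed output: 100213023$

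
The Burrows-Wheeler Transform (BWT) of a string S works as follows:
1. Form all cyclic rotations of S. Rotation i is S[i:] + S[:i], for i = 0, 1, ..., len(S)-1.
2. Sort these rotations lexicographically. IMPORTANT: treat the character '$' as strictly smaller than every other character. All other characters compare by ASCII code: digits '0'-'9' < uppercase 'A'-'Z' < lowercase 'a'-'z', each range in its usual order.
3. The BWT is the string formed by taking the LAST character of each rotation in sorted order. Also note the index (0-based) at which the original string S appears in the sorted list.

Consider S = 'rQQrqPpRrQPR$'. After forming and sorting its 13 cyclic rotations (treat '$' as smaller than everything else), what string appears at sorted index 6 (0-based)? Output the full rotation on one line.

All 13 rotations (rotation i = S[i:]+S[:i]):
  rot[0] = rQQrqPpRrQPR$
  rot[1] = QQrqPpRrQPR$r
  rot[2] = QrqPpRrQPR$rQ
  rot[3] = rqPpRrQPR$rQQ
  rot[4] = qPpRrQPR$rQQr
  rot[5] = PpRrQPR$rQQrq
  rot[6] = pRrQPR$rQQrqP
  rot[7] = RrQPR$rQQrqPp
  rot[8] = rQPR$rQQrqPpR
  rot[9] = QPR$rQQrqPpRr
  rot[10] = PR$rQQrqPpRrQ
  rot[11] = R$rQQrqPpRrQP
  rot[12] = $rQQrqPpRrQPR
Sorted (with $ < everything):
  sorted[0] = $rQQrqPpRrQPR
  sorted[1] = PR$rQQrqPpRrQ
  sorted[2] = PpRrQPR$rQQrq
  sorted[3] = QPR$rQQrqPpRr
  sorted[4] = QQrqPpRrQPR$r
  sorted[5] = QrqPpRrQPR$rQ
  sorted[6] = R$rQQrqPpRrQP
  sorted[7] = RrQPR$rQQrqPp
  sorted[8] = pRrQPR$rQQrqP
  sorted[9] = qPpRrQPR$rQQr
  sorted[10] = rQPR$rQQrqPpR
  sorted[11] = rQQrqPpRrQPR$
  sorted[12] = rqPpRrQPR$rQQ
sorted[6] = R$rQQrqPpRrQP

Answer: R$rQQrqPpRrQP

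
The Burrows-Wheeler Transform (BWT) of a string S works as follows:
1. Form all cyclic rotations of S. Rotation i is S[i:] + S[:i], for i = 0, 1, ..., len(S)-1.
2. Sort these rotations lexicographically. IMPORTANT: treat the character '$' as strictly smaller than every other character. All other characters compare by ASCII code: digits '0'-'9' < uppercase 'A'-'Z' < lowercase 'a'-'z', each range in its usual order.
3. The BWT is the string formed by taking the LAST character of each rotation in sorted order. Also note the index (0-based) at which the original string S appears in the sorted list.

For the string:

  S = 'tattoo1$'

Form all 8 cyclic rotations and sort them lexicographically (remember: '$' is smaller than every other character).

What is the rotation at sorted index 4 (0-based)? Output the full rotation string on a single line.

All 8 rotations (rotation i = S[i:]+S[:i]):
  rot[0] = tattoo1$
  rot[1] = attoo1$t
  rot[2] = ttoo1$ta
  rot[3] = too1$tat
  rot[4] = oo1$tatt
  rot[5] = o1$tatto
  rot[6] = 1$tattoo
  rot[7] = $tattoo1
Sorted (with $ < everything):
  sorted[0] = $tattoo1
  sorted[1] = 1$tattoo
  sorted[2] = attoo1$t
  sorted[3] = o1$tatto
  sorted[4] = oo1$tatt
  sorted[5] = tattoo1$
  sorted[6] = too1$tat
  sorted[7] = ttoo1$ta
sorted[4] = oo1$tatt

Answer: oo1$tatt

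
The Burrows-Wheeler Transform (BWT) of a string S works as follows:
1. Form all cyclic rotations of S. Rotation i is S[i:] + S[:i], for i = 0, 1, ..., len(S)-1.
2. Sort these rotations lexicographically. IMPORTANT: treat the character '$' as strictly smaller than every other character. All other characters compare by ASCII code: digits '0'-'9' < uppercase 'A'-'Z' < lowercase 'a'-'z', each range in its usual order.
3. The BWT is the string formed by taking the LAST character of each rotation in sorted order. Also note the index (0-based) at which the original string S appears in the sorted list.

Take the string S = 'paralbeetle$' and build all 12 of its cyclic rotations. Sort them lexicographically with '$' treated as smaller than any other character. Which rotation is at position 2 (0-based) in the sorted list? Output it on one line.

Answer: aralbeetle$p

Derivation:
All 12 rotations (rotation i = S[i:]+S[:i]):
  rot[0] = paralbeetle$
  rot[1] = aralbeetle$p
  rot[2] = ralbeetle$pa
  rot[3] = albeetle$par
  rot[4] = lbeetle$para
  rot[5] = beetle$paral
  rot[6] = eetle$paralb
  rot[7] = etle$paralbe
  rot[8] = tle$paralbee
  rot[9] = le$paralbeet
  rot[10] = e$paralbeetl
  rot[11] = $paralbeetle
Sorted (with $ < everything):
  sorted[0] = $paralbeetle
  sorted[1] = albeetle$par
  sorted[2] = aralbeetle$p
  sorted[3] = beetle$paral
  sorted[4] = e$paralbeetl
  sorted[5] = eetle$paralb
  sorted[6] = etle$paralbe
  sorted[7] = lbeetle$para
  sorted[8] = le$paralbeet
  sorted[9] = paralbeetle$
  sorted[10] = ralbeetle$pa
  sorted[11] = tle$paralbee
sorted[2] = aralbeetle$p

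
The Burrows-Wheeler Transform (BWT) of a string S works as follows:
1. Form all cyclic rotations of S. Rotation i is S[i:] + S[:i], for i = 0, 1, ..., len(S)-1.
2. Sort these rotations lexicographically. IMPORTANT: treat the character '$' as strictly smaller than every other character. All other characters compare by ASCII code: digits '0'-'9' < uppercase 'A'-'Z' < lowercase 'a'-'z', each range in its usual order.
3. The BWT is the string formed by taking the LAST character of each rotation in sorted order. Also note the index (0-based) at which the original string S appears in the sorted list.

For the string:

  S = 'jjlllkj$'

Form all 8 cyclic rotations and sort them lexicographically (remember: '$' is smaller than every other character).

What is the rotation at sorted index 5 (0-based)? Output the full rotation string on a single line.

All 8 rotations (rotation i = S[i:]+S[:i]):
  rot[0] = jjlllkj$
  rot[1] = jlllkj$j
  rot[2] = lllkj$jj
  rot[3] = llkj$jjl
  rot[4] = lkj$jjll
  rot[5] = kj$jjlll
  rot[6] = j$jjlllk
  rot[7] = $jjlllkj
Sorted (with $ < everything):
  sorted[0] = $jjlllkj
  sorted[1] = j$jjlllk
  sorted[2] = jjlllkj$
  sorted[3] = jlllkj$j
  sorted[4] = kj$jjlll
  sorted[5] = lkj$jjll
  sorted[6] = llkj$jjl
  sorted[7] = lllkj$jj
sorted[5] = lkj$jjll

Answer: lkj$jjll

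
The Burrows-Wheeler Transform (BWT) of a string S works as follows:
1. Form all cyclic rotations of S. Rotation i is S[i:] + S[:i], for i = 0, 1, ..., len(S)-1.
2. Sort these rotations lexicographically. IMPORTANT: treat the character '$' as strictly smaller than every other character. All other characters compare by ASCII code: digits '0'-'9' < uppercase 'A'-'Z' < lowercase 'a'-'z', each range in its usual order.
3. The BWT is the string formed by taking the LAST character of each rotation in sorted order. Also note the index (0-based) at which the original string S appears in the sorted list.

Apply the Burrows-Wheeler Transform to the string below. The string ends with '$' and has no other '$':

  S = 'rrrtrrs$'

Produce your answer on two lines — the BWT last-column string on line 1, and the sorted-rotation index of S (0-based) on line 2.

Answer: s$trrrrr
1

Derivation:
All 8 rotations (rotation i = S[i:]+S[:i]):
  rot[0] = rrrtrrs$
  rot[1] = rrtrrs$r
  rot[2] = rtrrs$rr
  rot[3] = trrs$rrr
  rot[4] = rrs$rrrt
  rot[5] = rs$rrrtr
  rot[6] = s$rrrtrr
  rot[7] = $rrrtrrs
Sorted (with $ < everything):
  sorted[0] = $rrrtrrs  (last char: 's')
  sorted[1] = rrrtrrs$  (last char: '$')
  sorted[2] = rrs$rrrt  (last char: 't')
  sorted[3] = rrtrrs$r  (last char: 'r')
  sorted[4] = rs$rrrtr  (last char: 'r')
  sorted[5] = rtrrs$rr  (last char: 'r')
  sorted[6] = s$rrrtrr  (last char: 'r')
  sorted[7] = trrs$rrr  (last char: 'r')
Last column: s$trrrrr
Original string S is at sorted index 1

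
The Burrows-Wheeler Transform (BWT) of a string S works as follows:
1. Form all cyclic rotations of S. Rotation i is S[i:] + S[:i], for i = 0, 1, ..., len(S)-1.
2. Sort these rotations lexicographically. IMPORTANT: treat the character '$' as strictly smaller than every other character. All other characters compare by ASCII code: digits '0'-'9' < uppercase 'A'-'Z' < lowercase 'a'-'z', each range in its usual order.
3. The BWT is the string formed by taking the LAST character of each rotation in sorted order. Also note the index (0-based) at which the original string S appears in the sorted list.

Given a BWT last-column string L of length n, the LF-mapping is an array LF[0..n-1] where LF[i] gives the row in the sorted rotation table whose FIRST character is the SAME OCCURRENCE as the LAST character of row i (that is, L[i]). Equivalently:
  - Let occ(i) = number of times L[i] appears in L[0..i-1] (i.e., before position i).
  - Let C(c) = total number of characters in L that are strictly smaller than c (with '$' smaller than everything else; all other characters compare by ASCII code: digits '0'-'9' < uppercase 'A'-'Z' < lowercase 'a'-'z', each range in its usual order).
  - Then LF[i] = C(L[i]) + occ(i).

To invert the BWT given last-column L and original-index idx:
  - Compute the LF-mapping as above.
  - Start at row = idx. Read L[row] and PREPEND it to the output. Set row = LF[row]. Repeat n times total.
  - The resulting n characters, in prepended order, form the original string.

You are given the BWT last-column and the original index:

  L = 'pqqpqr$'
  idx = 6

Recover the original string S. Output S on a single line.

LF mapping: 1 3 4 2 5 6 0
Walk LF starting at row 6, prepending L[row]:
  step 1: row=6, L[6]='$', prepend. Next row=LF[6]=0
  step 2: row=0, L[0]='p', prepend. Next row=LF[0]=1
  step 3: row=1, L[1]='q', prepend. Next row=LF[1]=3
  step 4: row=3, L[3]='p', prepend. Next row=LF[3]=2
  step 5: row=2, L[2]='q', prepend. Next row=LF[2]=4
  step 6: row=4, L[4]='q', prepend. Next row=LF[4]=5
  step 7: row=5, L[5]='r', prepend. Next row=LF[5]=6
Reversed output: rqqpqp$

Answer: rqqpqp$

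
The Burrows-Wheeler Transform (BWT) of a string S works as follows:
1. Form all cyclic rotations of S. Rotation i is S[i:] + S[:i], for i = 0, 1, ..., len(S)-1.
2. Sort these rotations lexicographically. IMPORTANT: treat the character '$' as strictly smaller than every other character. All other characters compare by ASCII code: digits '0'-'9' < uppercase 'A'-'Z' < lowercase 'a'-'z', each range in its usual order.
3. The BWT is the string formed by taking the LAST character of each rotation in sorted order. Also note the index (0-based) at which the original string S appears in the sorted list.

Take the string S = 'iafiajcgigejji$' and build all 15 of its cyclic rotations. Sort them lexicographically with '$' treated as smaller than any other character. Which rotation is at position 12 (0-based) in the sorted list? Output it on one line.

Answer: jcgigejji$iafia

Derivation:
All 15 rotations (rotation i = S[i:]+S[:i]):
  rot[0] = iafiajcgigejji$
  rot[1] = afiajcgigejji$i
  rot[2] = fiajcgigejji$ia
  rot[3] = iajcgigejji$iaf
  rot[4] = ajcgigejji$iafi
  rot[5] = jcgigejji$iafia
  rot[6] = cgigejji$iafiaj
  rot[7] = gigejji$iafiajc
  rot[8] = igejji$iafiajcg
  rot[9] = gejji$iafiajcgi
  rot[10] = ejji$iafiajcgig
  rot[11] = jji$iafiajcgige
  rot[12] = ji$iafiajcgigej
  rot[13] = i$iafiajcgigejj
  rot[14] = $iafiajcgigejji
Sorted (with $ < everything):
  sorted[0] = $iafiajcgigejji
  sorted[1] = afiajcgigejji$i
  sorted[2] = ajcgigejji$iafi
  sorted[3] = cgigejji$iafiaj
  sorted[4] = ejji$iafiajcgig
  sorted[5] = fiajcgigejji$ia
  sorted[6] = gejji$iafiajcgi
  sorted[7] = gigejji$iafiajc
  sorted[8] = i$iafiajcgigejj
  sorted[9] = iafiajcgigejji$
  sorted[10] = iajcgigejji$iaf
  sorted[11] = igejji$iafiajcg
  sorted[12] = jcgigejji$iafia
  sorted[13] = ji$iafiajcgigej
  sorted[14] = jji$iafiajcgige
sorted[12] = jcgigejji$iafia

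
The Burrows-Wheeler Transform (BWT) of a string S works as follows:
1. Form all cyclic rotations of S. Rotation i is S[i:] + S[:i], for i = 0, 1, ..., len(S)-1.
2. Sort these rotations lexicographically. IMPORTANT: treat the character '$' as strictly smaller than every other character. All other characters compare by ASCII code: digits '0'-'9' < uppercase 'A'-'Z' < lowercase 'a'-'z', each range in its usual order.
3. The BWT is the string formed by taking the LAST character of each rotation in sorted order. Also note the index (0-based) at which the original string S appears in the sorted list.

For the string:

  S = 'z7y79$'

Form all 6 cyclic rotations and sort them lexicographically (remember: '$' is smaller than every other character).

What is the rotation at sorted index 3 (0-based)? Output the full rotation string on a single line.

All 6 rotations (rotation i = S[i:]+S[:i]):
  rot[0] = z7y79$
  rot[1] = 7y79$z
  rot[2] = y79$z7
  rot[3] = 79$z7y
  rot[4] = 9$z7y7
  rot[5] = $z7y79
Sorted (with $ < everything):
  sorted[0] = $z7y79
  sorted[1] = 79$z7y
  sorted[2] = 7y79$z
  sorted[3] = 9$z7y7
  sorted[4] = y79$z7
  sorted[5] = z7y79$
sorted[3] = 9$z7y7

Answer: 9$z7y7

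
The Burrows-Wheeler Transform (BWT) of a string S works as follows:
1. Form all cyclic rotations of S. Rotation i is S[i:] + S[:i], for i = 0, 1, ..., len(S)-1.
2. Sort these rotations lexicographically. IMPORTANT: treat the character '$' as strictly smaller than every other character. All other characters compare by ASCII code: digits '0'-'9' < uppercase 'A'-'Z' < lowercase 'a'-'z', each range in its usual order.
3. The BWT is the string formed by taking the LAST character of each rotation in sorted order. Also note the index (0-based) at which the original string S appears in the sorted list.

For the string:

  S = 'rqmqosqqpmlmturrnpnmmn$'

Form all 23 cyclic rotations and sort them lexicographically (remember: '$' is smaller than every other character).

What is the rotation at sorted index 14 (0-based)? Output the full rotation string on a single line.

All 23 rotations (rotation i = S[i:]+S[:i]):
  rot[0] = rqmqosqqpmlmturrnpnmmn$
  rot[1] = qmqosqqpmlmturrnpnmmn$r
  rot[2] = mqosqqpmlmturrnpnmmn$rq
  rot[3] = qosqqpmlmturrnpnmmn$rqm
  rot[4] = osqqpmlmturrnpnmmn$rqmq
  rot[5] = sqqpmlmturrnpnmmn$rqmqo
  rot[6] = qqpmlmturrnpnmmn$rqmqos
  rot[7] = qpmlmturrnpnmmn$rqmqosq
  rot[8] = pmlmturrnpnmmn$rqmqosqq
  rot[9] = mlmturrnpnmmn$rqmqosqqp
  rot[10] = lmturrnpnmmn$rqmqosqqpm
  rot[11] = mturrnpnmmn$rqmqosqqpml
  rot[12] = turrnpnmmn$rqmqosqqpmlm
  rot[13] = urrnpnmmn$rqmqosqqpmlmt
  rot[14] = rrnpnmmn$rqmqosqqpmlmtu
  rot[15] = rnpnmmn$rqmqosqqpmlmtur
  rot[16] = npnmmn$rqmqosqqpmlmturr
  rot[17] = pnmmn$rqmqosqqpmlmturrn
  rot[18] = nmmn$rqmqosqqpmlmturrnp
  rot[19] = mmn$rqmqosqqpmlmturrnpn
  rot[20] = mn$rqmqosqqpmlmturrnpnm
  rot[21] = n$rqmqosqqpmlmturrnpnmm
  rot[22] = $rqmqosqqpmlmturrnpnmmn
Sorted (with $ < everything):
  sorted[0] = $rqmqosqqpmlmturrnpnmmn
  sorted[1] = lmturrnpnmmn$rqmqosqqpm
  sorted[2] = mlmturrnpnmmn$rqmqosqqp
  sorted[3] = mmn$rqmqosqqpmlmturrnpn
  sorted[4] = mn$rqmqosqqpmlmturrnpnm
  sorted[5] = mqosqqpmlmturrnpnmmn$rq
  sorted[6] = mturrnpnmmn$rqmqosqqpml
  sorted[7] = n$rqmqosqqpmlmturrnpnmm
  sorted[8] = nmmn$rqmqosqqpmlmturrnp
  sorted[9] = npnmmn$rqmqosqqpmlmturr
  sorted[10] = osqqpmlmturrnpnmmn$rqmq
  sorted[11] = pmlmturrnpnmmn$rqmqosqq
  sorted[12] = pnmmn$rqmqosqqpmlmturrn
  sorted[13] = qmqosqqpmlmturrnpnmmn$r
  sorted[14] = qosqqpmlmturrnpnmmn$rqm
  sorted[15] = qpmlmturrnpnmmn$rqmqosq
  sorted[16] = qqpmlmturrnpnmmn$rqmqos
  sorted[17] = rnpnmmn$rqmqosqqpmlmtur
  sorted[18] = rqmqosqqpmlmturrnpnmmn$
  sorted[19] = rrnpnmmn$rqmqosqqpmlmtu
  sorted[20] = sqqpmlmturrnpnmmn$rqmqo
  sorted[21] = turrnpnmmn$rqmqosqqpmlm
  sorted[22] = urrnpnmmn$rqmqosqqpmlmt
sorted[14] = qosqqpmlmturrnpnmmn$rqm

Answer: qosqqpmlmturrnpnmmn$rqm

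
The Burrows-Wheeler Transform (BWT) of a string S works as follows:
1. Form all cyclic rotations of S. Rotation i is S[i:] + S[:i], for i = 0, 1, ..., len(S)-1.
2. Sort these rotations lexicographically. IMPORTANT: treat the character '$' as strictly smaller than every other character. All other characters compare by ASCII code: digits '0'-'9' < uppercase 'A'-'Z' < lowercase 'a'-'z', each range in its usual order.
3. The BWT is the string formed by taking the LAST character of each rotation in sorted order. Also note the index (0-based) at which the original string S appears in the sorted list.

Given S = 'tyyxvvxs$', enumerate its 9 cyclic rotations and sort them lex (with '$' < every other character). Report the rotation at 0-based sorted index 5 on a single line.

Answer: xs$tyyxvv

Derivation:
All 9 rotations (rotation i = S[i:]+S[:i]):
  rot[0] = tyyxvvxs$
  rot[1] = yyxvvxs$t
  rot[2] = yxvvxs$ty
  rot[3] = xvvxs$tyy
  rot[4] = vvxs$tyyx
  rot[5] = vxs$tyyxv
  rot[6] = xs$tyyxvv
  rot[7] = s$tyyxvvx
  rot[8] = $tyyxvvxs
Sorted (with $ < everything):
  sorted[0] = $tyyxvvxs
  sorted[1] = s$tyyxvvx
  sorted[2] = tyyxvvxs$
  sorted[3] = vvxs$tyyx
  sorted[4] = vxs$tyyxv
  sorted[5] = xs$tyyxvv
  sorted[6] = xvvxs$tyy
  sorted[7] = yxvvxs$ty
  sorted[8] = yyxvvxs$t
sorted[5] = xs$tyyxvv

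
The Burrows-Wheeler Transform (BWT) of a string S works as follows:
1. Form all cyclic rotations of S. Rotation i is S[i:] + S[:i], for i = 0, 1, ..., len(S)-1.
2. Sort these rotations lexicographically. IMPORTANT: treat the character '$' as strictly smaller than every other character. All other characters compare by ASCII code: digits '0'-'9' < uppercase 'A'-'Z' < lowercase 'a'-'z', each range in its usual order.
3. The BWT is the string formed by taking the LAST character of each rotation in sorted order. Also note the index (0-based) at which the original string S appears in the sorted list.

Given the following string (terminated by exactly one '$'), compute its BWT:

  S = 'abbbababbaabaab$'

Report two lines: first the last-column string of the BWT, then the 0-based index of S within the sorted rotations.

Answer: bbbaabb$aabbaaba
7

Derivation:
All 16 rotations (rotation i = S[i:]+S[:i]):
  rot[0] = abbbababbaabaab$
  rot[1] = bbbababbaabaab$a
  rot[2] = bbababbaabaab$ab
  rot[3] = bababbaabaab$abb
  rot[4] = ababbaabaab$abbb
  rot[5] = babbaabaab$abbba
  rot[6] = abbaabaab$abbbab
  rot[7] = bbaabaab$abbbaba
  rot[8] = baabaab$abbbabab
  rot[9] = aabaab$abbbababb
  rot[10] = abaab$abbbababba
  rot[11] = baab$abbbababbaa
  rot[12] = aab$abbbababbaab
  rot[13] = ab$abbbababbaaba
  rot[14] = b$abbbababbaabaa
  rot[15] = $abbbababbaabaab
Sorted (with $ < everything):
  sorted[0] = $abbbababbaabaab  (last char: 'b')
  sorted[1] = aab$abbbababbaab  (last char: 'b')
  sorted[2] = aabaab$abbbababb  (last char: 'b')
  sorted[3] = ab$abbbababbaaba  (last char: 'a')
  sorted[4] = abaab$abbbababba  (last char: 'a')
  sorted[5] = ababbaabaab$abbb  (last char: 'b')
  sorted[6] = abbaabaab$abbbab  (last char: 'b')
  sorted[7] = abbbababbaabaab$  (last char: '$')
  sorted[8] = b$abbbababbaabaa  (last char: 'a')
  sorted[9] = baab$abbbababbaa  (last char: 'a')
  sorted[10] = baabaab$abbbabab  (last char: 'b')
  sorted[11] = bababbaabaab$abb  (last char: 'b')
  sorted[12] = babbaabaab$abbba  (last char: 'a')
  sorted[13] = bbaabaab$abbbaba  (last char: 'a')
  sorted[14] = bbababbaabaab$ab  (last char: 'b')
  sorted[15] = bbbababbaabaab$a  (last char: 'a')
Last column: bbbaabb$aabbaaba
Original string S is at sorted index 7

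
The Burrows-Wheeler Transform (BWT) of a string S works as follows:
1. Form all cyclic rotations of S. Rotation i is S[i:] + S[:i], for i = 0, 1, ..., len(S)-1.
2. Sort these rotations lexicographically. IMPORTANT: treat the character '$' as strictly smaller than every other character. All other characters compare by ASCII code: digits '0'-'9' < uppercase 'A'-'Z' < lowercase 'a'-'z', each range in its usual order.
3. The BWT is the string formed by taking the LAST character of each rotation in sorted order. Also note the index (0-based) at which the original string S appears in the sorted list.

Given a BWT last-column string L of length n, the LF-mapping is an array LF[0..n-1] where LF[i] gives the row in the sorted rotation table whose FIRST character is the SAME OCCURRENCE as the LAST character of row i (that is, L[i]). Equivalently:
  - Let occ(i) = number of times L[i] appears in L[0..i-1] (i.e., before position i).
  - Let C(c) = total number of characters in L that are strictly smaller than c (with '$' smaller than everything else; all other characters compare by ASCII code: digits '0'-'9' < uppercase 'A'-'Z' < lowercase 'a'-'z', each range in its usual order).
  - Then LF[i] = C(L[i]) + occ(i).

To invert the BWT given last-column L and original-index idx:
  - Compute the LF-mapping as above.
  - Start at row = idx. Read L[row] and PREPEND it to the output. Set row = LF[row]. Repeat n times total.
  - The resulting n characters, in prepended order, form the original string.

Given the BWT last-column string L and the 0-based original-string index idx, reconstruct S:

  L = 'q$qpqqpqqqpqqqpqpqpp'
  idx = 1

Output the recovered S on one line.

LF mapping: 8 0 9 1 10 11 2 12 13 14 3 15 16 17 4 18 5 19 6 7
Walk LF starting at row 1, prepending L[row]:
  step 1: row=1, L[1]='$', prepend. Next row=LF[1]=0
  step 2: row=0, L[0]='q', prepend. Next row=LF[0]=8
  step 3: row=8, L[8]='q', prepend. Next row=LF[8]=13
  step 4: row=13, L[13]='q', prepend. Next row=LF[13]=17
  step 5: row=17, L[17]='q', prepend. Next row=LF[17]=19
  step 6: row=19, L[19]='p', prepend. Next row=LF[19]=7
  step 7: row=7, L[7]='q', prepend. Next row=LF[7]=12
  step 8: row=12, L[12]='q', prepend. Next row=LF[12]=16
  step 9: row=16, L[16]='p', prepend. Next row=LF[16]=5
  step 10: row=5, L[5]='q', prepend. Next row=LF[5]=11
  step 11: row=11, L[11]='q', prepend. Next row=LF[11]=15
  step 12: row=15, L[15]='q', prepend. Next row=LF[15]=18
  step 13: row=18, L[18]='p', prepend. Next row=LF[18]=6
  step 14: row=6, L[6]='p', prepend. Next row=LF[6]=2
  step 15: row=2, L[2]='q', prepend. Next row=LF[2]=9
  step 16: row=9, L[9]='q', prepend. Next row=LF[9]=14
  step 17: row=14, L[14]='p', prepend. Next row=LF[14]=4
  step 18: row=4, L[4]='q', prepend. Next row=LF[4]=10
  step 19: row=10, L[10]='p', prepend. Next row=LF[10]=3
  step 20: row=3, L[3]='p', prepend. Next row=LF[3]=1
Reversed output: ppqpqqppqqqpqqpqqqq$

Answer: ppqpqqppqqqpqqpqqqq$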